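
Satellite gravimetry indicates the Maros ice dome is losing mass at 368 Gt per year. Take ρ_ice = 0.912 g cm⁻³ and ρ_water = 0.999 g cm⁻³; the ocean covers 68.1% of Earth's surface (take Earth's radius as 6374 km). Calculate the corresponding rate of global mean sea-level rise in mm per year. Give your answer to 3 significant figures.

ρ_w = 0.999 g cm⁻³ = 999 kg m⁻³. Annual water volume added = 368 Gt / ρ_w = 3.680×10^14 kg / 999 kg m⁻³ = 3.684×10^11 m³.
Δh per year = 3.684×10^11 / 3.48×10^14 = 1.06×10^-3 m = 1.06 mm.

≈ 1.06 mm/yr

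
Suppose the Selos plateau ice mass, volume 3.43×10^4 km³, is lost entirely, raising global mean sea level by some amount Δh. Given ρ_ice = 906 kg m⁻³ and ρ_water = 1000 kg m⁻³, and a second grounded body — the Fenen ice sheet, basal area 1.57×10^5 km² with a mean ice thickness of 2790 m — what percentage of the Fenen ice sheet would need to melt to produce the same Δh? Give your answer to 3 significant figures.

≈ 7.83 %

Equal sea-level rise means equal mass of meltwater, i.e. equal mass of ice lost.
Ice mass of Selos: 3.108×10^16 kg; ice mass of Fenen: 3.969×10^17 kg.
Fraction required = 3.108×10^16 / 3.969×10^17 = 0.0783 → 7.83 %.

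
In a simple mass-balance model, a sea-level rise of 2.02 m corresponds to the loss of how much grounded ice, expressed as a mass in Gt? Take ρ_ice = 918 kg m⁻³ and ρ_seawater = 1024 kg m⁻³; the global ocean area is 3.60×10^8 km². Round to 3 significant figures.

Required water volume = Δh × A = 2.02 m × 3.60×10^14 m² = 7.272×10^14 m³.
ρ_w = 1024 kg m⁻³, so the mass of water = 7.272×10^14 m³ × 1024 kg m⁻³ = 7.447×10^17 kg = 7.45×10^5 Gt (and the same mass of ice, by conservation).

≈ 7.45×10^5 Gt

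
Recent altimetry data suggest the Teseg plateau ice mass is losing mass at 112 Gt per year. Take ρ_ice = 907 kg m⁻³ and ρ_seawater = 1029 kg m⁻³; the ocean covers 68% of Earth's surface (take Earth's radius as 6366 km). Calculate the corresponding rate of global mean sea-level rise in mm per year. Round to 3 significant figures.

ρ_w = 1029 kg m⁻³. Annual water volume added = 112 Gt / ρ_w = 1.120×10^14 kg / 1029 kg m⁻³ = 1.088×10^11 m³.
Δh per year = 1.088×10^11 / 3.46×10^14 = 3.14×10^-4 m = 0.314 mm.

≈ 0.314 mm/yr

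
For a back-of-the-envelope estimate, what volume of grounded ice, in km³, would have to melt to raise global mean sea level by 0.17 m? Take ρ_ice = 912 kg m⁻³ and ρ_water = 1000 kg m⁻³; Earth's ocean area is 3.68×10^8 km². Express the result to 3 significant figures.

≈ 6.86×10^4 km³

Required water volume = Δh × A = 0.17 m × 3.68×10^14 m² = 6.256×10^13 m³ = 6.256×10^4 km³.
Ice volume = water volume × ρ_w/ρ_ice = 6.256×10^4 × 1000/912 = 6.86×10^4 km³.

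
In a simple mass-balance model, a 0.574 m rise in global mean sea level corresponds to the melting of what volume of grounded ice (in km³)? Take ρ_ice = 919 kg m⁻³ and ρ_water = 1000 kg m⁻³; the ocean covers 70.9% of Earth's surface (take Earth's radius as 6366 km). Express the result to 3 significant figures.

≈ 2.26×10^5 km³

Required water volume = Δh × A = 0.574 m × 3.61×10^14 m² = 2.073×10^14 m³ = 2.073×10^5 km³.
Ice volume = water volume × ρ_w/ρ_ice = 2.073×10^5 × 1000/919 = 2.26×10^5 km³.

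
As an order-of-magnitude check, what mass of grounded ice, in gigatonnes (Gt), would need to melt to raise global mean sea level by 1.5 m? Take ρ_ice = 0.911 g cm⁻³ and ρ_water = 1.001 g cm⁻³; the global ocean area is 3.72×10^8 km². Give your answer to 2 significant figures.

Required water volume = Δh × A = 1.5 m × 3.72×10^14 m² = 5.580×10^14 m³.
ρ_w = 1.001 g cm⁻³ = 1001 kg m⁻³, so the mass of water = 5.580×10^14 m³ × 1001 kg m⁻³ = 5.586×10^17 kg = 5.6×10^5 Gt (and the same mass of ice, by conservation).

≈ 5.6×10^5 Gt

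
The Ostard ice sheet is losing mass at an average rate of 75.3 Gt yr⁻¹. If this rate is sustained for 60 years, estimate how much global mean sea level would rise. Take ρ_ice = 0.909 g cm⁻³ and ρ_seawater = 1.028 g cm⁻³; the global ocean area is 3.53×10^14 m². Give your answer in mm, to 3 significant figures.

Total mass lost = 75.3 Gt/yr × 60 yr = 4518 Gt = 4.518×10^15 kg.
ρ_w = 1.028 g cm⁻³ = 1028 kg m⁻³, so water volume = 4.518×10^15 / 1028 = 4.395×10^12 m³.
Δh = 4.395×10^12 / 3.53×10^14 = 0.0125 m = 12.5 mm.

≈ 12.5 mm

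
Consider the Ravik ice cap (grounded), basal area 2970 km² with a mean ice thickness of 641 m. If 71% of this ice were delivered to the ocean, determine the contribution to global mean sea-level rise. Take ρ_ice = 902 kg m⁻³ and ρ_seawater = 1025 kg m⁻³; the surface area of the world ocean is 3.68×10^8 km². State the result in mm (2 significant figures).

Ravik: ice volume = 2970 km² × 641 m = 1904 km³; 0.71 × 1904 × (902/1025) = 1189 km³ of water.
Spread over 3.68×10^14 m² of ocean, Δh = 1.189×10^12 / 3.68×10^14 = 3.23×10^-3 m = 3.2 mm.

≈ 3.2 mm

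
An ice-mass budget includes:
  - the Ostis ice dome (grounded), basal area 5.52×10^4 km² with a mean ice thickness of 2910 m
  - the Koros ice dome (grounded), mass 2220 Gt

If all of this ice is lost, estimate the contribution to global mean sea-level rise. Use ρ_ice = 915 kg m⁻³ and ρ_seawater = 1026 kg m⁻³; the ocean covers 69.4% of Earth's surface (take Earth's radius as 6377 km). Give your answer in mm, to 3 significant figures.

Ostis: ice volume = 5.52×10^4 km² × 2910 m = 1.606×10^5 km³; 1.606×10^5 × (915/1026) = 1.433×10^5 km³ of water.
Koros: 2220 Gt = 2.220×10^15 kg; dividing by ρ_w = 1026 kg m⁻³ gives 2.164×10^12 m³ of water.
Total added water ≈ 1.454×10^14 m³ over 3.55×10^14 m² → Δh = 0.410 m = 410 mm.

≈ 410 mm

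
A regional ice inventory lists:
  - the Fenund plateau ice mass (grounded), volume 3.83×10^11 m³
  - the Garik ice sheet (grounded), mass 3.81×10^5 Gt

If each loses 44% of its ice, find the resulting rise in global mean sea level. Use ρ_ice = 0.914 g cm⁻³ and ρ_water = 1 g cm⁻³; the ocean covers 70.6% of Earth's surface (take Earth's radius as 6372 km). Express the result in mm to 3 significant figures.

Fenund: 0.44 × 3.83×10^11 m³ × (914/1000) = 1.540×10^11 m³ of water.
Garik: 0.44 × 3.81×10^5 Gt = 1.676×10^17 kg; dividing by ρ_w = 1 g cm⁻³ = 1000 kg m⁻³ gives 1.676×10^14 m³ of water.
Total added water ≈ 1.678×10^14 m³ over 3.60×10^14 m² → Δh = 0.466 m = 466 mm.

≈ 466 mm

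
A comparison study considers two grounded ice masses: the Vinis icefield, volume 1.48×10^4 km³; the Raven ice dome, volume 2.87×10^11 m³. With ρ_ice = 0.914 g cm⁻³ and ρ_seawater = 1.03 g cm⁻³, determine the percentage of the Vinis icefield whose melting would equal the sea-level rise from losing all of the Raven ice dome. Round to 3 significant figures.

Equal sea-level rise means equal mass of meltwater, i.e. equal mass of ice lost.
Ice mass of Raven: 2.623×10^14 kg; ice mass of Vinis: 1.353×10^16 kg.
Fraction required = 2.623×10^14 / 1.353×10^16 = 0.0194 → 1.94 %.

≈ 1.94 %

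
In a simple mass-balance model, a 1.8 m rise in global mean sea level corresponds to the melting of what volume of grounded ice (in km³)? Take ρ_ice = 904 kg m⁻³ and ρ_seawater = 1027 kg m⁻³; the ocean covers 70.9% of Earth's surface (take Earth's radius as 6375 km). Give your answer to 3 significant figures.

Required water volume = Δh × A = 1.8 m × 3.62×10^14 m² = 6.518×10^14 m³ = 6.518×10^5 km³.
Ice volume = water volume × ρ_w/ρ_ice = 6.518×10^5 × 1027/904 = 7.40×10^5 km³.

≈ 7.40×10^5 km³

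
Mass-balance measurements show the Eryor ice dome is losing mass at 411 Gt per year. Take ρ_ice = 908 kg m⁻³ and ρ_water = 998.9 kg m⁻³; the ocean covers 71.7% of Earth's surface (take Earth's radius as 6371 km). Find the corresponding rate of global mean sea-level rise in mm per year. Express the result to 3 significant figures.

ρ_w = 998.9 kg m⁻³. Annual water volume added = 411 Gt / ρ_w = 4.110×10^14 kg / 998.9 kg m⁻³ = 4.115×10^11 m³.
Δh per year = 4.115×10^11 / 3.66×10^14 = 1.13×10^-3 m = 1.13 mm.

≈ 1.13 mm/yr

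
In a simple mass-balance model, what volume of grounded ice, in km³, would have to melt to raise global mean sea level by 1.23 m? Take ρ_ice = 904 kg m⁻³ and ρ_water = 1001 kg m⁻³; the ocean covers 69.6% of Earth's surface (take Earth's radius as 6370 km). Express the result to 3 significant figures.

≈ 4.83×10^5 km³

Required water volume = Δh × A = 1.23 m × 3.55×10^14 m² = 4.365×10^14 m³ = 4.365×10^5 km³.
Ice volume = water volume × ρ_w/ρ_ice = 4.365×10^5 × 1001/904 = 4.83×10^5 km³.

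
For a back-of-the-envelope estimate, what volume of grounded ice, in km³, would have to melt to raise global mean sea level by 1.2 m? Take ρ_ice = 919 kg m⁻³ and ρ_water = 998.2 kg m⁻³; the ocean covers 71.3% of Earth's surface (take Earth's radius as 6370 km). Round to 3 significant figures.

Required water volume = Δh × A = 1.2 m × 3.64×10^14 m² = 4.363×10^14 m³ = 4.363×10^5 km³.
Ice volume = water volume × ρ_w/ρ_ice = 4.363×10^5 × 998.2/919 = 4.74×10^5 km³.

≈ 4.74×10^5 km³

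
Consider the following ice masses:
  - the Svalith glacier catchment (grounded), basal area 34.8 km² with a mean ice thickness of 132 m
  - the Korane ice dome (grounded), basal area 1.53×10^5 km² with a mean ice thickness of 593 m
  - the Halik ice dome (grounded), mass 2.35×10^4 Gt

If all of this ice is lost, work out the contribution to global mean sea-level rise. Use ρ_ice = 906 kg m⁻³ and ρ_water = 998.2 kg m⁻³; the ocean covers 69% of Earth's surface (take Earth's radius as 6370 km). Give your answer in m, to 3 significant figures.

Svalith: ice volume = 34.8 km² × 132 m = 4.594 km³; 4.594 × (906/998.2) = 4.169 km³ of water.
Korane: ice volume = 1.53×10^5 km² × 593 m = 9.073×10^4 km³; 9.073×10^4 × (906/998.2) = 8.235×10^4 km³ of water.
Halik: 2.35×10^4 Gt = 2.350×10^16 kg; dividing by ρ_w = 998.2 kg m⁻³ gives 2.354×10^13 m³ of water.
Total added water ≈ 1.059×10^14 m³ over 3.52×10^14 m² → Δh = 0.301 m.

≈ 0.301 m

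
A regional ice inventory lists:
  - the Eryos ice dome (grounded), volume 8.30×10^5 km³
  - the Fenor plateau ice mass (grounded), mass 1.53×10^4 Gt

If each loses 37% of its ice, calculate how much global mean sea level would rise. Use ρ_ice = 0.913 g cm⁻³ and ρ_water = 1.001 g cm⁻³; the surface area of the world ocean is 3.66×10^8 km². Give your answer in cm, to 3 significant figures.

≈ 78.1 cm

Eryos: 0.37 × 8.30×10^5 km³ × (913/1001) = 2.801×10^5 km³ of water.
Fenor: 0.37 × 1.53×10^4 Gt = 5.661×10^15 kg; dividing by ρ_w = 1.001 g cm⁻³ = 1001 kg m⁻³ gives 5.655×10^12 m³ of water.
Total added water ≈ 2.858×10^14 m³ over 3.66×10^14 m² → Δh = 0.781 m = 78.1 cm.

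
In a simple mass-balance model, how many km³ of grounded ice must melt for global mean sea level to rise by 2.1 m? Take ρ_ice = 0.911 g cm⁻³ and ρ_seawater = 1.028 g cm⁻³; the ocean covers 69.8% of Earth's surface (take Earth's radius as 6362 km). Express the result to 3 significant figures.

Required water volume = Δh × A = 2.1 m × 3.55×10^14 m² = 7.455×10^14 m³ = 7.455×10^5 km³.
Ice volume = water volume × ρ_w/ρ_ice = 7.455×10^5 × 1028/911 = 8.41×10^5 km³.

≈ 8.41×10^5 km³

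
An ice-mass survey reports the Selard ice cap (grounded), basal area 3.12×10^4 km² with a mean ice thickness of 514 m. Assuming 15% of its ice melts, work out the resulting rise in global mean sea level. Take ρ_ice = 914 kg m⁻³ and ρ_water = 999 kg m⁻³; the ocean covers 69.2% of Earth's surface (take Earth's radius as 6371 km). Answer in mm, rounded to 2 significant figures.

≈ 6.2 mm

Selard: ice volume = 3.12×10^4 km² × 514 m = 1.604×10^4 km³; 0.15 × 1.604×10^4 × (914/999) = 2201 km³ of water.
Spread over 3.53×10^14 m² of ocean, Δh = 2.201×10^12 / 3.53×10^14 = 6.24×10^-3 m = 6.2 mm.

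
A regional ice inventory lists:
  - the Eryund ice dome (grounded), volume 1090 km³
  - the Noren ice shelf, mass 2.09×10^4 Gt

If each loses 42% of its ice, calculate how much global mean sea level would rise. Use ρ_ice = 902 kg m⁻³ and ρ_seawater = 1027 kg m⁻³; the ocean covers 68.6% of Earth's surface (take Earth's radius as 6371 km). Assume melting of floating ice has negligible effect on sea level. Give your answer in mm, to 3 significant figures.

≈ 1.15 mm

Eryund: 0.42 × 1090 km³ × (902/1027) = 402.1 km³ of water.
The Noren ice shelf is floating and already displaces its own weight of water, so its melt adds essentially nothing to sea level.
Total added water ≈ 4.021×10^11 m³ over 3.50×10^14 m² → Δh = 1.15×10^-3 m = 1.15 mm.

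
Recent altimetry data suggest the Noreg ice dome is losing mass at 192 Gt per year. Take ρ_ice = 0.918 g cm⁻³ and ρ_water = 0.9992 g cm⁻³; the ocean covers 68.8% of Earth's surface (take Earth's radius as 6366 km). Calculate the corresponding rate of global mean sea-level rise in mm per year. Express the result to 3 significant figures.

≈ 0.548 mm/yr

ρ_w = 0.9992 g cm⁻³ = 999.2 kg m⁻³. Annual water volume added = 192 Gt / ρ_w = 1.920×10^14 kg / 999.2 kg m⁻³ = 1.922×10^11 m³.
Δh per year = 1.922×10^11 / 3.50×10^14 = 5.48×10^-4 m = 0.548 mm.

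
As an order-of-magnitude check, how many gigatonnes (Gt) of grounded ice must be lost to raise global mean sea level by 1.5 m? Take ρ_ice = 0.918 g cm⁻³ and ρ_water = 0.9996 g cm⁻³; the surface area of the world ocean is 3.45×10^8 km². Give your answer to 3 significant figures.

Required water volume = Δh × A = 1.5 m × 3.45×10^14 m² = 5.175×10^14 m³.
ρ_w = 0.9996 g cm⁻³ = 999.6 kg m⁻³, so the mass of water = 5.175×10^14 m³ × 999.6 kg m⁻³ = 5.173×10^17 kg = 5.17×10^5 Gt (and the same mass of ice, by conservation).

≈ 5.17×10^5 Gt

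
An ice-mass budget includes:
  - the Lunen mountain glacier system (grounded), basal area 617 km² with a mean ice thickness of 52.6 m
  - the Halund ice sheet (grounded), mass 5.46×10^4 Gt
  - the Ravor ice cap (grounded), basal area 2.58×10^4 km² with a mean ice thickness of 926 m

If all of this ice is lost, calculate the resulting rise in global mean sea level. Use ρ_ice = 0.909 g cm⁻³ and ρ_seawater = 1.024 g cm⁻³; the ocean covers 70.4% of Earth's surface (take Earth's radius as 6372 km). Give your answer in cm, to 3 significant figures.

Lunen: ice volume = 617 km² × 52.6 m = 32.45 km³; 32.45 × (909/1024) = 28.81 km³ of water.
Halund: 5.46×10^4 Gt = 5.460×10^16 kg; dividing by ρ_w = 1.024 g cm⁻³ = 1024 kg m⁻³ gives 5.332×10^13 m³ of water.
Ravor: ice volume = 2.58×10^4 km² × 926 m = 2.389×10^4 km³; 2.389×10^4 × (909/1024) = 2.121×10^4 km³ of water.
Total added water ≈ 7.456×10^13 m³ over 3.59×10^14 m² → Δh = 0.208 m = 20.8 cm.

≈ 20.8 cm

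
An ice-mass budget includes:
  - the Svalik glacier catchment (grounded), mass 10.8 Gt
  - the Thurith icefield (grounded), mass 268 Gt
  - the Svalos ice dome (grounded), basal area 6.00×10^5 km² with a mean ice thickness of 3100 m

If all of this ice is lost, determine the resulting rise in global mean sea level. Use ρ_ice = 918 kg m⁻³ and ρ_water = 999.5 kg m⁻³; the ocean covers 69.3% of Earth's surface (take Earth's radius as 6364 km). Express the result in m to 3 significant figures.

≈ 4.84 m

Svalik: 10.8 Gt = 1.080×10^13 kg; dividing by ρ_w = 999.5 kg m⁻³ gives 1.081×10^10 m³ of water.
Thurith: 268 Gt = 2.680×10^14 kg; dividing by ρ_w = 999.5 kg m⁻³ gives 2.681×10^11 m³ of water.
Svalos: ice volume = 6.00×10^5 km² × 3100 m = 1.860×10^6 km³; 1.860×10^6 × (918/999.5) = 1.708×10^6 km³ of water.
Total added water ≈ 1.709×10^15 m³ over 3.53×10^14 m² → Δh = 4.84 m.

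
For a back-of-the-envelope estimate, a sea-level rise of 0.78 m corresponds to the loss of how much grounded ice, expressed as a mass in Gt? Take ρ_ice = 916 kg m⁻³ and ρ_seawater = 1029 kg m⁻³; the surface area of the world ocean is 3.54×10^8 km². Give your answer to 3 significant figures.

Required water volume = Δh × A = 0.78 m × 3.54×10^14 m² = 2.761×10^14 m³.
ρ_w = 1029 kg m⁻³, so the mass of water = 2.761×10^14 m³ × 1029 kg m⁻³ = 2.841×10^17 kg = 2.84×10^5 Gt (and the same mass of ice, by conservation).

≈ 2.84×10^5 Gt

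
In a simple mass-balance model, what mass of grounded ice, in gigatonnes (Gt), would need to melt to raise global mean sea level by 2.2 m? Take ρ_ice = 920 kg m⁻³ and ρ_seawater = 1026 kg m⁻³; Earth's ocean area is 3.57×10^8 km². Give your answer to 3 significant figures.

≈ 8.06×10^5 Gt

Required water volume = Δh × A = 2.2 m × 3.57×10^14 m² = 7.854×10^14 m³.
ρ_w = 1026 kg m⁻³, so the mass of water = 7.854×10^14 m³ × 1026 kg m⁻³ = 8.058×10^17 kg = 8.06×10^5 Gt (and the same mass of ice, by conservation).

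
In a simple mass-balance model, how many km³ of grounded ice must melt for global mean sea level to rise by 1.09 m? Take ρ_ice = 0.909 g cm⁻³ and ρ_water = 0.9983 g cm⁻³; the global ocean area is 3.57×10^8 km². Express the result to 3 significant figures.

≈ 4.27×10^5 km³

Required water volume = Δh × A = 1.09 m × 3.57×10^14 m² = 3.891×10^14 m³ = 3.891×10^5 km³.
Ice volume = water volume × ρ_w/ρ_ice = 3.891×10^5 × 998.3/909 = 4.27×10^5 km³.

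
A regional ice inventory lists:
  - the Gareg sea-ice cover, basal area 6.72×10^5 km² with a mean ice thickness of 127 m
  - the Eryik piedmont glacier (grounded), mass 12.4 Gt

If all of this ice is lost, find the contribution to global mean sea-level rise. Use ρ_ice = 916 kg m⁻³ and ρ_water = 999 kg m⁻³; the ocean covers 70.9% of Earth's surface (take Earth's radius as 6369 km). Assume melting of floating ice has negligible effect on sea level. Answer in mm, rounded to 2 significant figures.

≈ 0.034 mm

The Gareg sea-ice cover is floating and already displaces its own weight of water, so its melt adds essentially nothing to sea level.
Eryik: 12.4 Gt = 1.240×10^13 kg; dividing by ρ_w = 999 kg m⁻³ gives 1.241×10^10 m³ of water.
Total added water ≈ 1.241×10^10 m³ over 3.61×10^14 m² → Δh = 3.43×10^-5 m = 0.034 mm.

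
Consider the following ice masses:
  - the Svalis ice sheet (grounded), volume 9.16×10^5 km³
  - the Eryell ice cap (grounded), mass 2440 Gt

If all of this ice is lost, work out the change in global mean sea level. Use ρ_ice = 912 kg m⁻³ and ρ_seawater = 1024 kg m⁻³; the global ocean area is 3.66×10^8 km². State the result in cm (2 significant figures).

≈ 220 cm

Svalis: 9.16×10^5 km³ × (912/1024) = 8.158×10^5 km³ of water.
Eryell: 2440 Gt = 2.440×10^15 kg; dividing by ρ_w = 1024 kg m⁻³ gives 2.383×10^12 m³ of water.
Total added water ≈ 8.182×10^14 m³ over 3.66×10^14 m² → Δh = 2.24 m = 220 cm.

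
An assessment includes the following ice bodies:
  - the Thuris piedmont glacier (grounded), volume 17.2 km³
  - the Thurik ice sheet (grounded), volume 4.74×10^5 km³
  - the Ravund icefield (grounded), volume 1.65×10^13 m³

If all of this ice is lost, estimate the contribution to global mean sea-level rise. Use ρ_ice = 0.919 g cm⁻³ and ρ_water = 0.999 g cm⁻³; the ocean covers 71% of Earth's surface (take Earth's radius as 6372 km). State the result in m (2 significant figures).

Thuris: 17.2 km³ × (919/999) = 15.82 km³ of water.
Thurik: 4.74×10^5 km³ × (919/999) = 4.360×10^5 km³ of water.
Ravund: 1.65×10^13 m³ × (919/999) = 1.518×10^13 m³ of water.
Total added water ≈ 4.512×10^14 m³ over 3.62×10^14 m² → Δh = 1.25 m.

≈ 1.2 m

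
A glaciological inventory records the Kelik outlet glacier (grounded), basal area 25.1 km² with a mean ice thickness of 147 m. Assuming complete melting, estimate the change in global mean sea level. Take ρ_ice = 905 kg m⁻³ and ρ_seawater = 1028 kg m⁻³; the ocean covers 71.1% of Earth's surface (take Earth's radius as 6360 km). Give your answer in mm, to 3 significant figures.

≈ 8.99×10^-3 mm

Kelik: ice volume = 25.1 km² × 147 m = 3.690 km³; 3.690 × (905/1028) = 3.248 km³ of water.
Spread over 3.61×10^14 m² of ocean, Δh = 3.248×10^9 / 3.61×10^14 = 8.99×10^-6 m = 8.99×10^-3 mm.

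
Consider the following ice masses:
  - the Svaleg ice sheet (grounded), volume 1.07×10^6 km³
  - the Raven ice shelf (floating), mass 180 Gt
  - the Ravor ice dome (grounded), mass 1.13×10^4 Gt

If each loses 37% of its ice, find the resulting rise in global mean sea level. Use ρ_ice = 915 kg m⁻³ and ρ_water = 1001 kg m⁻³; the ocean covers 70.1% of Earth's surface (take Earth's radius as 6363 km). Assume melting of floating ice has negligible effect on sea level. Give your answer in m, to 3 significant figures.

Svaleg: 0.37 × 1.07×10^6 km³ × (915/1001) = 3.619×10^5 km³ of water.
The Raven ice shelf is floating and already displaces its own weight of water, so its melt adds essentially nothing to sea level.
Ravor: 0.37 × 1.13×10^4 Gt = 4.181×10^15 kg; dividing by ρ_w = 1001 kg m⁻³ gives 4.177×10^12 m³ of water.
Total added water ≈ 3.661×10^14 m³ over 3.57×10^14 m² → Δh = 1.03 m.

≈ 1.03 m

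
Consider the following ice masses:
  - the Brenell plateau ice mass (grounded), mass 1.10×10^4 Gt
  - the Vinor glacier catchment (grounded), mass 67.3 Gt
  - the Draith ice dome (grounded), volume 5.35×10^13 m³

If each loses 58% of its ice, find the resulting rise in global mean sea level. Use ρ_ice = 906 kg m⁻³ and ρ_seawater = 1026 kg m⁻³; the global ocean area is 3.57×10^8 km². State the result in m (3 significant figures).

≈ 0.0943 m

Brenell: 0.58 × 1.10×10^4 Gt = 6.380×10^15 kg; dividing by ρ_w = 1026 kg m⁻³ gives 6.218×10^12 m³ of water.
Vinor: 0.58 × 67.3 Gt = 3.903×10^13 kg; dividing by ρ_w = 1026 kg m⁻³ gives 3.804×10^10 m³ of water.
Draith: 0.58 × 5.35×10^13 m³ × (906/1026) = 2.740×10^13 m³ of water.
Total added water ≈ 3.366×10^13 m³ over 3.57×10^14 m² → Δh = 0.0943 m.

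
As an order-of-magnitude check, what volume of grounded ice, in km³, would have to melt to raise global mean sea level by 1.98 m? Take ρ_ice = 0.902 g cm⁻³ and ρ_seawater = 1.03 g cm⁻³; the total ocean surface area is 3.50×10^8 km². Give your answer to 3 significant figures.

≈ 7.91×10^5 km³

Required water volume = Δh × A = 1.98 m × 3.50×10^14 m² = 6.930×10^14 m³ = 6.930×10^5 km³.
Ice volume = water volume × ρ_w/ρ_ice = 6.930×10^5 × 1030/902 = 7.91×10^5 km³.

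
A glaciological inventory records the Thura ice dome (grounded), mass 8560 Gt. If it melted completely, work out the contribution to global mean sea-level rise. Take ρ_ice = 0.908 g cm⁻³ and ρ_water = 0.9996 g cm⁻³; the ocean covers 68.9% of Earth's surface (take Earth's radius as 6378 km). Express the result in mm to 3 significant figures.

Thura: 8560 Gt = 8.560×10^15 kg; dividing by ρ_w = 0.9996 g cm⁻³ = 999.6 kg m⁻³ gives 8.563×10^12 m³ of water.
Spread over 3.52×10^14 m² of ocean, Δh = 8.563×10^12 / 3.52×10^14 = 0.0243 m = 24.3 mm.

≈ 24.3 mm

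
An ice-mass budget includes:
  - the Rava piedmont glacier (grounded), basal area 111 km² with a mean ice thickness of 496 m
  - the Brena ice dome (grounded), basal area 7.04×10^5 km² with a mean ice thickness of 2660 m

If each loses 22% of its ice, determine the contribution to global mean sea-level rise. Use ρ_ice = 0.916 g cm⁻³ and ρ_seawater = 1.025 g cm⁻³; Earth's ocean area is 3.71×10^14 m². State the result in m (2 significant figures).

Rava: ice volume = 111 km² × 496 m = 55.06 km³; 0.22 × 55.06 × (916/1025) = 10.82 km³ of water.
Brena: ice volume = 7.04×10^5 km² × 2660 m = 1.873×10^6 km³; 0.22 × 1.873×10^6 × (916/1025) = 3.682×10^5 km³ of water.
Total added water ≈ 3.682×10^14 m³ over 3.71×10^14 m² → Δh = 0.992 m.

≈ 0.99 m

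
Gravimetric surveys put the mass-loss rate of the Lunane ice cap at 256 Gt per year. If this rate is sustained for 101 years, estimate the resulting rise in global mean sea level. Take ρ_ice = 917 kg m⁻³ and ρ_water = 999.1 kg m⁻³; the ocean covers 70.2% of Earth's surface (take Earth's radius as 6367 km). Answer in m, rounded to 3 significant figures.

Total mass lost = 256 Gt/yr × 101 yr = 2.586×10^4 Gt = 2.586×10^16 kg.
ρ_w = 999.1 kg m⁻³, so water volume = 2.586×10^16 / 999.1 = 2.588×10^13 m³.
Δh = 2.588×10^13 / 3.58×10^14 = 0.0724 m.

≈ 0.0724 m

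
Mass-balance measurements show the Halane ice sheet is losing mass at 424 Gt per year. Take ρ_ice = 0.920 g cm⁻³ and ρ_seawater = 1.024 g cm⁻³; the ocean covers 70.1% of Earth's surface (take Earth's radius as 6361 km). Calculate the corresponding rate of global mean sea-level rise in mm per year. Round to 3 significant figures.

ρ_w = 1.024 g cm⁻³ = 1024 kg m⁻³. Annual water volume added = 424 Gt / ρ_w = 4.240×10^14 kg / 1024 kg m⁻³ = 4.141×10^11 m³.
Δh per year = 4.141×10^11 / 3.56×10^14 = 1.16×10^-3 m = 1.16 mm.

≈ 1.16 mm/yr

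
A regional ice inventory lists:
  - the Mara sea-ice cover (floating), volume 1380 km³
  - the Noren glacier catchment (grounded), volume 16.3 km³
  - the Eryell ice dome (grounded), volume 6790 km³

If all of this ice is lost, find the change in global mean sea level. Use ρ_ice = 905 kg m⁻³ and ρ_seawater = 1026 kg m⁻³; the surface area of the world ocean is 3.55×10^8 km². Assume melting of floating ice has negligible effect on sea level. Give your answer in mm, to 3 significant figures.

The Mara sea-ice cover is floating and already displaces its own weight of water, so its melt adds essentially nothing to sea level.
Noren: 16.3 km³ × (905/1026) = 14.38 km³ of water.
Eryell: 6790 km³ × (905/1026) = 5989 km³ of water.
Total added water ≈ 6.004×10^12 m³ over 3.55×10^14 m² → Δh = 0.0169 m = 16.9 mm.

≈ 16.9 mm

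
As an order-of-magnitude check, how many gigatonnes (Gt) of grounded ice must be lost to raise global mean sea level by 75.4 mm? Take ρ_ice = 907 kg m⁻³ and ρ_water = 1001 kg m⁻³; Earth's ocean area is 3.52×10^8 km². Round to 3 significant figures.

≈ 2.66×10^4 Gt

Required water volume = Δh × A = 0.0754 m × 3.52×10^14 m² = 2.654×10^13 m³.
ρ_w = 1001 kg m⁻³, so the mass of water = 2.654×10^13 m³ × 1001 kg m⁻³ = 2.657×10^16 kg = 2.66×10^4 Gt (and the same mass of ice, by conservation).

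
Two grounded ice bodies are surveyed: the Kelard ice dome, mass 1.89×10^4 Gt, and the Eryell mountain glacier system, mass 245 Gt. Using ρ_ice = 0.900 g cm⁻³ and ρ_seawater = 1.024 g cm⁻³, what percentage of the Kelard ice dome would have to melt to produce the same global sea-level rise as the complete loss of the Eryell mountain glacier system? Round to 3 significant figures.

Equal sea-level rise means equal mass of meltwater, i.e. equal mass of ice lost.
Ice mass of Eryell: 2.450×10^14 kg; ice mass of Kelard: 1.890×10^16 kg.
Fraction required = 2.450×10^14 / 1.890×10^16 = 0.0130 → 1.30 %.

≈ 1.30 %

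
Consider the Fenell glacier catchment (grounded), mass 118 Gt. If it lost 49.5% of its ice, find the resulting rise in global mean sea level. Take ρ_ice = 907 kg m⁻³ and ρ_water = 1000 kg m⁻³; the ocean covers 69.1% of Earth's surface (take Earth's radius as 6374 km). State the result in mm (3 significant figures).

Fenell: 0.495 × 118 Gt = 5.841×10^13 kg; dividing by ρ_w = 1000 kg m⁻³ gives 5.841×10^10 m³ of water.
Spread over 3.53×10^14 m² of ocean, Δh = 5.841×10^10 / 3.53×10^14 = 1.66×10^-4 m = 0.166 mm.

≈ 0.166 mm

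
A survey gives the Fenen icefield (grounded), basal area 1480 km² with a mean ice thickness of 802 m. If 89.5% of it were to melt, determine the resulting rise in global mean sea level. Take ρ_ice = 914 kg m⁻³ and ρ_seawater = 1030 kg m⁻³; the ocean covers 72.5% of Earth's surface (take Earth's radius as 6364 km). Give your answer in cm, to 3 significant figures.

≈ 0.255 cm

Fenen: ice volume = 1480 km² × 802 m = 1187 km³; 0.895 × 1187 × (914/1030) = 942.7 km³ of water.
Spread over 3.69×10^14 m² of ocean, Δh = 9.427×10^11 / 3.69×10^14 = 2.55×10^-3 m = 0.255 cm.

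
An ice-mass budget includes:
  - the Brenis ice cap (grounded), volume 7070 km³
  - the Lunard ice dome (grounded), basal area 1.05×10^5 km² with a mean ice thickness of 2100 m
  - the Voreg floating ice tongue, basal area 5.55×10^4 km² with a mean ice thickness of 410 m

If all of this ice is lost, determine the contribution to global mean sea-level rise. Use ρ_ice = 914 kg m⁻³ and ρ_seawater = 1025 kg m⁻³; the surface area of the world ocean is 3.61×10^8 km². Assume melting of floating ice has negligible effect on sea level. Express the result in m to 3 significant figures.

≈ 0.562 m

Brenis: 7070 km³ × (914/1025) = 6304 km³ of water.
Lunard: ice volume = 1.05×10^5 km² × 2100 m = 2.205×10^5 km³; 2.205×10^5 × (914/1025) = 1.966×10^5 km³ of water.
The Voreg floating ice tongue is floating and already displaces its own weight of water, so its melt adds essentially nothing to sea level.
Total added water ≈ 2.029×10^14 m³ over 3.61×10^14 m² → Δh = 0.562 m.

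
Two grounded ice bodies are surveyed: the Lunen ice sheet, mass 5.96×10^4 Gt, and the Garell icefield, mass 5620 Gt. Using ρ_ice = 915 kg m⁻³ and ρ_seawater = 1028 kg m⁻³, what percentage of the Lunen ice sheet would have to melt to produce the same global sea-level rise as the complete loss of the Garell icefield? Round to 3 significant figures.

Equal sea-level rise means equal mass of meltwater, i.e. equal mass of ice lost.
Ice mass of Garell: 5.620×10^15 kg; ice mass of Lunen: 5.960×10^16 kg.
Fraction required = 5.620×10^15 / 5.960×10^16 = 0.0943 → 9.43 %.

≈ 9.43 %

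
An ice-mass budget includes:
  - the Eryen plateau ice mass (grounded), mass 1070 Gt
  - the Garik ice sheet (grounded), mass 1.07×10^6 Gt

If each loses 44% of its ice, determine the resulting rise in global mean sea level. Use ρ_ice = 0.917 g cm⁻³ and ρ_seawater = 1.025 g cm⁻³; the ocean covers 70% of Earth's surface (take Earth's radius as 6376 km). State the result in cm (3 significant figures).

≈ 129 cm

Eryen: 0.44 × 1070 Gt = 4.708×10^14 kg; dividing by ρ_w = 1.025 g cm⁻³ = 1025 kg m⁻³ gives 4.593×10^11 m³ of water.
Garik: 0.44 × 1.07×10^6 Gt = 4.708×10^17 kg; dividing by ρ_w = 1025 kg m⁻³ gives 4.593×10^14 m³ of water.
Total added water ≈ 4.598×10^14 m³ over 3.58×10^14 m² → Δh = 1.29 m = 129 cm.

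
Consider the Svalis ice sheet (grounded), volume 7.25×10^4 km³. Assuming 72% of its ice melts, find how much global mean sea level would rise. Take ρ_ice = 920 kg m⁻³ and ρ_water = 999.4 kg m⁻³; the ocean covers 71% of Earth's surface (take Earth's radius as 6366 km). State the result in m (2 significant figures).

Svalis: 0.72 × 7.25×10^4 km³ × (920/999.4) = 4.805×10^4 km³ of water.
Spread over 3.62×10^14 m² of ocean, Δh = 4.805×10^13 / 3.62×10^14 = 0.133 m.

≈ 0.13 m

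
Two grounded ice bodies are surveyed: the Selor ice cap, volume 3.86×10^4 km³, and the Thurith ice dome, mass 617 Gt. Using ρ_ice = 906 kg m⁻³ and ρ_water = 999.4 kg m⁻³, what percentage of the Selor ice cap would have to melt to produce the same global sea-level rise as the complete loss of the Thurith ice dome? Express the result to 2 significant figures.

≈ 1.8 %

Equal sea-level rise means equal mass of meltwater, i.e. equal mass of ice lost.
Ice mass of Thurith: 6.170×10^14 kg; ice mass of Selor: 3.497×10^16 kg.
Fraction required = 6.170×10^14 / 3.497×10^16 = 0.0176 → 1.8 %.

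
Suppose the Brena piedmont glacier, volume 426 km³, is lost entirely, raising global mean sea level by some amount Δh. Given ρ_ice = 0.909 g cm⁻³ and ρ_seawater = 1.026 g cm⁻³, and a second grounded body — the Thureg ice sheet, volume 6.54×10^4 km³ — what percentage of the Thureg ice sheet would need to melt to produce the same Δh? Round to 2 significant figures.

≈ 0.65 %

Equal sea-level rise means equal mass of meltwater, i.e. equal mass of ice lost.
Ice mass of Brena: 3.872×10^14 kg; ice mass of Thureg: 5.945×10^16 kg.
Fraction required = 3.872×10^14 / 5.945×10^16 = 6.51×10^-3 → 0.65 %.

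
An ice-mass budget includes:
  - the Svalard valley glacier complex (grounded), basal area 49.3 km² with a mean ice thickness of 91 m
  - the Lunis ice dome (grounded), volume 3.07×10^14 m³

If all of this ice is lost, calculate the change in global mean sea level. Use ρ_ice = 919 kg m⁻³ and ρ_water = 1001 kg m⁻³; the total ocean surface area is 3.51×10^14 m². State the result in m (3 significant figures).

Svalard: ice volume = 49.3 km² × 91 m = 4.486 km³; 4.486 × (919/1001) = 4.119 km³ of water.
Lunis: 3.07×10^14 m³ × (919/1001) = 2.819×10^14 m³ of water.
Total added water ≈ 2.819×10^14 m³ over 3.51×10^14 m² → Δh = 0.803 m.

≈ 0.803 m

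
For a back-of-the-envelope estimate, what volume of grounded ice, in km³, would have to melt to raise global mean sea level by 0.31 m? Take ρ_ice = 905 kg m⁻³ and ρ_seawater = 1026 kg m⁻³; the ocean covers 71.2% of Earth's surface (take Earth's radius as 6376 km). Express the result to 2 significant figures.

Required water volume = Δh × A = 0.31 m × 3.64×10^14 m² = 1.128×10^14 m³ = 1.128×10^5 km³.
Ice volume = water volume × ρ_w/ρ_ice = 1.128×10^5 × 1026/905 = 1.3×10^5 km³.

≈ 1.3×10^5 km³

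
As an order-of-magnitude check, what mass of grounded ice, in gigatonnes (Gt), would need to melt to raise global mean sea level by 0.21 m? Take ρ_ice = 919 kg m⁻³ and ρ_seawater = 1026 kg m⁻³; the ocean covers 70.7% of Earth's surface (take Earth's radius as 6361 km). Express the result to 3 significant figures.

≈ 7.75×10^4 Gt

Required water volume = Δh × A = 0.21 m × 3.59×10^14 m² = 7.549×10^13 m³.
ρ_w = 1026 kg m⁻³, so the mass of water = 7.549×10^13 m³ × 1026 kg m⁻³ = 7.745×10^16 kg = 7.75×10^4 Gt (and the same mass of ice, by conservation).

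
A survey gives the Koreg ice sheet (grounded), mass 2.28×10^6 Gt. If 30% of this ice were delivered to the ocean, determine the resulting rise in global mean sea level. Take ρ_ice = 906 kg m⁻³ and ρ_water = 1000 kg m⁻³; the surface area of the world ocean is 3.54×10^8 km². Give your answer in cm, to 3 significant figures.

Koreg: 0.3 × 2.28×10^6 Gt = 6.840×10^17 kg; dividing by ρ_w = 1000 kg m⁻³ gives 6.840×10^14 m³ of water.
Spread over 3.54×10^14 m² of ocean, Δh = 6.840×10^14 / 3.54×10^14 = 1.93 m = 193 cm.

≈ 193 cm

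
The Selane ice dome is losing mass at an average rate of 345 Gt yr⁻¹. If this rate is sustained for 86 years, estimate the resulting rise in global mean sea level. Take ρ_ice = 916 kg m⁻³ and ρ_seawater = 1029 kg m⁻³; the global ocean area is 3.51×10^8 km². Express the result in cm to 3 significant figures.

≈ 8.21 cm

Total mass lost = 345 Gt/yr × 86 yr = 2.967×10^4 Gt = 2.967×10^16 kg.
ρ_w = 1029 kg m⁻³, so water volume = 2.967×10^16 / 1029 = 2.883×10^13 m³.
Δh = 2.883×10^13 / 3.51×10^14 = 0.0821 m = 8.21 cm.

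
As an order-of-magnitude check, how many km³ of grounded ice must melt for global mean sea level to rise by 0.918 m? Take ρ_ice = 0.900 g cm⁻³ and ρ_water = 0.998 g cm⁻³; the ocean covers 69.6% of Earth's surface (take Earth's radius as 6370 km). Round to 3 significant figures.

Required water volume = Δh × A = 0.918 m × 3.55×10^14 m² = 3.258×10^14 m³ = 3.258×10^5 km³.
Ice volume = water volume × ρ_w/ρ_ice = 3.258×10^5 × 998/900 = 3.61×10^5 km³.

≈ 3.61×10^5 km³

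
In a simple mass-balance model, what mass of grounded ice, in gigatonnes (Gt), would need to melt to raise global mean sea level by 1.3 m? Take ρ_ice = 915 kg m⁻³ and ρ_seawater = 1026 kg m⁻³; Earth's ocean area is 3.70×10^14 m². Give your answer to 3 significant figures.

≈ 4.94×10^5 Gt

Required water volume = Δh × A = 1.3 m × 3.70×10^14 m² = 4.810×10^14 m³.
ρ_w = 1026 kg m⁻³, so the mass of water = 4.810×10^14 m³ × 1026 kg m⁻³ = 4.935×10^17 kg = 4.94×10^5 Gt (and the same mass of ice, by conservation).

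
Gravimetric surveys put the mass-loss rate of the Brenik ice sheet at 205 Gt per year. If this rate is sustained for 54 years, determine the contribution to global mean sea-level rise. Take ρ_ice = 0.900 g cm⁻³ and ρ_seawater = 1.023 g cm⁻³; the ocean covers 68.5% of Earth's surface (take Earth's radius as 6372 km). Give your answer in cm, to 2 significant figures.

Total mass lost = 205 Gt/yr × 54 yr = 1.107×10^4 Gt = 1.107×10^16 kg.
ρ_w = 1.023 g cm⁻³ = 1023 kg m⁻³, so water volume = 1.107×10^16 / 1023 = 1.082×10^13 m³.
Δh = 1.082×10^13 / 3.50×10^14 = 0.0310 m = 3.1 cm.

≈ 3.1 cm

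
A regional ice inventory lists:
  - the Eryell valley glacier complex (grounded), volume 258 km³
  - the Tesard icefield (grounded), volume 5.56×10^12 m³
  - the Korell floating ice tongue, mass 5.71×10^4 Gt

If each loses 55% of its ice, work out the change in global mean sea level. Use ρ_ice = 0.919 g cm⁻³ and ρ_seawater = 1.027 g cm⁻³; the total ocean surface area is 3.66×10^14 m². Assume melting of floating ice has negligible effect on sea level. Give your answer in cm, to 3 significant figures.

≈ 0.782 cm

Eryell: 0.55 × 258 km³ × (919/1027) = 127.0 km³ of water.
Tesard: 0.55 × 5.56×10^12 m³ × (919/1027) = 2.736×10^12 m³ of water.
The Korell floating ice tongue is floating and already displaces its own weight of water, so its melt adds essentially nothing to sea level.
Total added water ≈ 2.863×10^12 m³ over 3.66×10^14 m² → Δh = 7.82×10^-3 m = 0.782 cm.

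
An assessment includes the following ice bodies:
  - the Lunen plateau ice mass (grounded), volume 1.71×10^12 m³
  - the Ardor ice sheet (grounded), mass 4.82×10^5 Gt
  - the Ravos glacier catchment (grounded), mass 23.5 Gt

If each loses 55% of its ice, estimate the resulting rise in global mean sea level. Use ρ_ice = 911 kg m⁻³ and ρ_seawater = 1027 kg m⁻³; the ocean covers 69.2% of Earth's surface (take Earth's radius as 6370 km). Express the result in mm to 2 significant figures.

≈ 730 mm

Lunen: 0.55 × 1.71×10^12 m³ × (911/1027) = 8.343×10^11 m³ of water.
Ardor: 0.55 × 4.82×10^5 Gt = 2.651×10^17 kg; dividing by ρ_w = 1027 kg m⁻³ gives 2.581×10^14 m³ of water.
Ravos: 0.55 × 23.5 Gt = 1.292×10^13 kg; dividing by ρ_w = 1027 kg m⁻³ gives 1.259×10^10 m³ of water.
Total added water ≈ 2.590×10^14 m³ over 3.53×10^14 m² → Δh = 0.734 m = 730 mm.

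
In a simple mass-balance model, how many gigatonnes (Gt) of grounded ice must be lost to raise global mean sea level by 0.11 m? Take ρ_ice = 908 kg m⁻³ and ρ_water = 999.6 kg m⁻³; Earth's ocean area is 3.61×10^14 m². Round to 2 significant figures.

Required water volume = Δh × A = 0.11 m × 3.61×10^14 m² = 3.971×10^13 m³.
ρ_w = 999.6 kg m⁻³, so the mass of water = 3.971×10^13 m³ × 999.6 kg m⁻³ = 3.969×10^16 kg = 4.0×10^4 Gt (and the same mass of ice, by conservation).

≈ 4.0×10^4 Gt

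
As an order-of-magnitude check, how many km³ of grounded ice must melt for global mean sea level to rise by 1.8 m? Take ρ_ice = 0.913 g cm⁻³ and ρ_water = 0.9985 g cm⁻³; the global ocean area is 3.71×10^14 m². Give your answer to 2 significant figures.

≈ 7.3×10^5 km³

Required water volume = Δh × A = 1.8 m × 3.71×10^14 m² = 6.678×10^14 m³ = 6.678×10^5 km³.
Ice volume = water volume × ρ_w/ρ_ice = 6.678×10^5 × 998.5/913 = 7.3×10^5 km³.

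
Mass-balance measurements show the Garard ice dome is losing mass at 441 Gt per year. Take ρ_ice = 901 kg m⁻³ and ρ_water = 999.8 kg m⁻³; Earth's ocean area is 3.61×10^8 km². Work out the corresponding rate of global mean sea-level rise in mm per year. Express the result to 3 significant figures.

ρ_w = 999.8 kg m⁻³. Annual water volume added = 441 Gt / ρ_w = 4.410×10^14 kg / 999.8 kg m⁻³ = 4.411×10^11 m³.
Δh per year = 4.411×10^11 / 3.61×10^14 = 1.22×10^-3 m = 1.22 mm.

≈ 1.22 mm/yr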